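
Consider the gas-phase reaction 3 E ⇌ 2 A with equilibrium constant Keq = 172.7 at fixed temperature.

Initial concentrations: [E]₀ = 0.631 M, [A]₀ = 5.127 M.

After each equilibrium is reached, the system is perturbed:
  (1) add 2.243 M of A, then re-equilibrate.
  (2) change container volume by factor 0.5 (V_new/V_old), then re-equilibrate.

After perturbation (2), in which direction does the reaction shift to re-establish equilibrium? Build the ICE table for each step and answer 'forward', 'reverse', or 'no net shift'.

Direction: forward

Q₀ = 104.6 vs Keq = 172.7 ⇒ Q<K, forward
Step 1:
                  E         A
  init        0.631     5.127
  Δ        -0.09279   0.06186
  eq         0.5382     5.189
  solve Keq expr → x = 0.03093; check Q = 172.7
Then add 2.243 M of A.
Step 2:
                  E         A
  init       0.5382     7.432
  Δ          0.1399  -0.09328
  eq         0.6781     7.339
  solve Keq expr → x = -0.04664; check Q = 172.7
Then change container volume by factor 0.5 (V_new/V_old).
Step 3:
                  E         A
  init        1.356     14.68
  Δ          -0.271    0.1807
  eq          1.085     14.86
  solve Keq expr → x = 0.09033; check Q = 172.7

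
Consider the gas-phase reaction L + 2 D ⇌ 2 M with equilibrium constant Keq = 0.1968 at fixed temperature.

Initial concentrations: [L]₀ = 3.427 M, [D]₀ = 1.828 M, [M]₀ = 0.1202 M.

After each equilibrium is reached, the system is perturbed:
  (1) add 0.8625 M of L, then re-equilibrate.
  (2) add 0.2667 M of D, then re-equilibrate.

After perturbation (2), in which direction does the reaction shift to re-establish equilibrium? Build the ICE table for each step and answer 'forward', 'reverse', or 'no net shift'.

Q₀ = 0.001262 vs Keq = 0.1968 ⇒ Q<K, forward
Step 1:
                  L         D         M
  I           3.427     1.828    0.1202
  C         -0.3656   -0.7312    0.7312
  E           3.061     1.097    0.8514
  solve Keq expr → x = 0.3656; check Q = 0.1968
Then add 0.8625 M of L.
Step 2:
                  L         D         M
  I           3.924     1.097    0.8514
  C        -0.02904  -0.05808   0.05808
  E           3.895     1.039    0.9094
  solve Keq expr → x = 0.02904; check Q = 0.1968
Then add 0.2667 M of D.
Step 3:
                  L         D         M
  I           3.895     1.305    0.9094
  C        -0.06011   -0.1202    0.1202
  E           3.835     1.185      1.03
  solve Keq expr → x = 0.06011; check Q = 0.1968

Direction: forward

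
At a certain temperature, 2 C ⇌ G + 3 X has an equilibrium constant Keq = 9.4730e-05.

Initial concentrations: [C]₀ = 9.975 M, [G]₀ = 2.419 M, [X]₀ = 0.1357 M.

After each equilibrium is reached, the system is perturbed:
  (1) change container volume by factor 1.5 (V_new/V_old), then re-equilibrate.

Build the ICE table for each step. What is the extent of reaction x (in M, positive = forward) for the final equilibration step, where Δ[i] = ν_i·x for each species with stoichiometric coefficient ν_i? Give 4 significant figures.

Q₀ = 6.0750e-05 vs Keq = 9.4730e-05 ⇒ Q<K, forward
Step 1:
                    C           G           X
  init          9.975       2.419      0.1357
  Δ          -0.01424    0.007119     0.02136
  eq            9.961       2.426      0.1571
  solve Keq expr → x = 0.007119; check Q = 9.4730e-05
Then change container volume by factor 1.5 (V_new/V_old).
Step 2:
                    C           G           X
  init          6.641       1.617      0.1047
  Δ          -0.02127     0.01064     0.03191
  eq            6.619       1.628      0.1366
  solve Keq expr → x = 0.01064; check Q = 9.4730e-05

x = 0.01064 M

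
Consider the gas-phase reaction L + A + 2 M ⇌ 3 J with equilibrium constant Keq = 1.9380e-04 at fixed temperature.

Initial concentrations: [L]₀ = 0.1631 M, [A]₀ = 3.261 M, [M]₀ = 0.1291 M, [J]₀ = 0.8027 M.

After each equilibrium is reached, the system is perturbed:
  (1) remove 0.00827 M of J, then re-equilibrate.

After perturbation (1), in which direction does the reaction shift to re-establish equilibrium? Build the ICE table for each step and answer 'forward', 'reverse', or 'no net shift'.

Q₀ = 58.34 vs Keq = 1.9380e-04 ⇒ Q>K, reverse
Step 1:
                    L           A           M           J
  Initial      0.1631       3.261      0.1291      0.8027
  Change       0.2515      0.2515      0.5029     -0.7544
  Equil        0.4146       3.512       0.632     0.04831
  solve Keq expr → x = -0.2515; check Q = 1.9380e-04
Then remove 0.00827 M of J.
Step 2:
                    L           A           M           J
  Initial      0.4146       3.512       0.632     0.04004
  Change    -0.002629   -0.002629   -0.005259    0.007888
  Equil        0.4119        3.51      0.6268     0.04792
  solve Keq expr → x = 0.002629; check Q = 1.9380e-04

Direction: forward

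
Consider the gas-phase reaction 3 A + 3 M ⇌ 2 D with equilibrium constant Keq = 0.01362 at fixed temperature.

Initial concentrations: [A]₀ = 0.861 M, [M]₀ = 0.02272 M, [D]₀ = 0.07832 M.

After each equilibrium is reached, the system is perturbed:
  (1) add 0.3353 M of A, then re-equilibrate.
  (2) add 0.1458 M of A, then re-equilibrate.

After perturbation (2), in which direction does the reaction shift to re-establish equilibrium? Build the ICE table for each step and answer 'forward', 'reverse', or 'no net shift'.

Q₀ = 819.4 vs Keq = 0.01362 ⇒ Q>K, reverse
Step 1:
                   A          M          D
  Initial      0.861    0.02272    0.07832
  Change      0.1094     0.1094   -0.07296
  Equil       0.9704     0.1322    0.00536
  solve Keq expr → x = -0.03648; check Q = 0.01362
Then add 0.3353 M of A.
Step 2:
                   A          M          D
  Initial      1.306     0.1322    0.00536
  Change   -0.003903  -0.003903   0.002602
  Equil        1.302     0.1283   0.007962
  solve Keq expr → x = 0.001301; check Q = 0.01362
Then add 0.1458 M of A.
Step 3:
                   A          M          D
  Initial      1.448     0.1283   0.007962
  Change   -0.001751  -0.001751   0.001167
  Equil        1.446     0.1265    0.00913
  solve Keq expr → x = 5.8364e-04; check Q = 0.01362

Direction: forward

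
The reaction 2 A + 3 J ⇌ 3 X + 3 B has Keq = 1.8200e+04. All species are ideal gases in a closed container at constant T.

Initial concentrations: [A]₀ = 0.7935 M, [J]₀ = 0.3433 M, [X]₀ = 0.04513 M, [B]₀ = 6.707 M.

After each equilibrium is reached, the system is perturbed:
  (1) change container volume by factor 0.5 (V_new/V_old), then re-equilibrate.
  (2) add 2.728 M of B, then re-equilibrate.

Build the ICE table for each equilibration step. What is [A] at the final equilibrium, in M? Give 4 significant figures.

[A]_eq = 1.308 M

Q₀ = 1.089 vs Keq = 1.8200e+04 ⇒ Q<K, forward
Step 1:
                    A           J           X           B
  Initial      0.7935      0.3433     0.04513       6.707
  Change      -0.1606     -0.2408      0.2408      0.2408
  Equil        0.6329      0.1025       0.286       6.948
  solve Keq expr → x = 0.08028; check Q = 1.8200e+04
Then change container volume by factor 0.5 (V_new/V_old).
Step 2:
                    A           J           X           B
  Initial       1.266      0.2049      0.5719        13.9
  Change      0.02287     0.03431    -0.03431    -0.03431
  Equil         1.289      0.2392      0.5376       13.86
  solve Keq expr → x = -0.01144; check Q = 1.8200e+04
Then add 2.728 M of B.
Step 3:
                    A           J           X           B
  Initial       1.289      0.2392      0.5376       16.59
  Change      0.01913     0.02869    -0.02869    -0.02869
  Equil         1.308      0.2679      0.5089       16.56
  solve Keq expr → x = -0.009563; check Q = 1.8200e+04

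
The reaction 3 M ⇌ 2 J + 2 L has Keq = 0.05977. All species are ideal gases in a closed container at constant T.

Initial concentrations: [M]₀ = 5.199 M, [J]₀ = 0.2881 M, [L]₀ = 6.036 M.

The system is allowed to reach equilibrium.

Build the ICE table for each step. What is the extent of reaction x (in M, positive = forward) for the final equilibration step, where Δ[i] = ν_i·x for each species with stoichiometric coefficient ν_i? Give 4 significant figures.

Q₀ = 0.02152 vs Keq = 0.05977 ⇒ Q<K, forward
Step 1:
                  M         J         L
  Initial     5.199    0.2881     6.036
  Change    -0.2254    0.1503    0.1503
  Equil       4.974    0.4384     6.186
  solve Keq expr → x = 0.07513; check Q = 0.05977

x = 0.07513 M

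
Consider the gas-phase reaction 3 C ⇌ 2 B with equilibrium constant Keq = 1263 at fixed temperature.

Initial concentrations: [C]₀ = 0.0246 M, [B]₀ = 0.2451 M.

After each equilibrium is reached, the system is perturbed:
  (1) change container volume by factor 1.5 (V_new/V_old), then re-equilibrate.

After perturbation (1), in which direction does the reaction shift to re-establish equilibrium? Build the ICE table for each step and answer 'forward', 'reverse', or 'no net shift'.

Direction: reverse

Q₀ = 4035 vs Keq = 1263 ⇒ Q>K, reverse
Step 1:
                   C          B
  Initial     0.0246     0.2451
  Change     0.01091  -0.007274
  Equil      0.03551     0.2378
  solve Keq expr → x = -0.003637; check Q = 1263
Then change container volume by factor 1.5 (V_new/V_old).
Step 2:
                   C          B
  Initial    0.02367     0.1586
  Change    0.003184  -0.002122
  Equil      0.02686     0.1564
  solve Keq expr → x = -0.001061; check Q = 1263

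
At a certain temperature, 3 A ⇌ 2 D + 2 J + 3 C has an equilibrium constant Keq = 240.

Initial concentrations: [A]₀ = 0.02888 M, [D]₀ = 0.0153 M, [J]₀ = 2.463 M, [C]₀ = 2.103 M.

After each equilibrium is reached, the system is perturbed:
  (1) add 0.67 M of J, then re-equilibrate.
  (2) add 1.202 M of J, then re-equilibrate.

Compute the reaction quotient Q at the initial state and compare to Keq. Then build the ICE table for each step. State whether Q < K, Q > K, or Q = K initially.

Q₀ = 548.3 vs Keq = 240 ⇒ Q>K, reverse
Step 1:
                   A          D          J          C
  Initial    0.02888     0.0153      2.463      2.103
  Change    0.004232  -0.002821  -0.002821  -0.004232
  Equil      0.03311    0.01248       2.46      2.099
  solve Keq expr → x = -0.001411; check Q = 240
Then add 0.67 M of J.
Step 2:
                   A          D          J          C
  Initial    0.03311    0.01248       3.13      2.099
  Change    0.002366  -0.001577  -0.001577  -0.002366
  Equil      0.03548     0.0109      3.129      2.096
  solve Keq expr → x = -7.8866e-04; check Q = 240
Then add 1.202 M of J.
Step 3:
                   A          D          J          C
  Initial    0.03548     0.0109      4.331      2.096
  Change    0.002983  -0.001989  -0.001989  -0.002983
  Equil      0.03846   0.008913      4.329      2.093
  solve Keq expr → x = -9.9438e-04; check Q = 240

Q₀ = 548.3; Q > K (proceeds reverse)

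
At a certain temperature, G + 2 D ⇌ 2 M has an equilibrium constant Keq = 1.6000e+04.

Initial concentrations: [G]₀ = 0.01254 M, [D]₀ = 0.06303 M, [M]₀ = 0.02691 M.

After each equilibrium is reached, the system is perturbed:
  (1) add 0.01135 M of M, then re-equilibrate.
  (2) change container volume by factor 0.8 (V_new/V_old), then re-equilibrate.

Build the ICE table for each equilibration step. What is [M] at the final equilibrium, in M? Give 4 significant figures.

[M]_eq = 0.07883 M

Q₀ = 14.54 vs Keq = 1.6000e+04 ⇒ Q<K, forward
Step 1:
                    G           D           M
  Initial     0.01254     0.06303     0.02691
  Change     -0.01243    -0.02485     0.02485
  Equil    1.1487e-04     0.03818     0.05176
  solve Keq expr → x = 0.01243; check Q = 1.6000e+04
Then add 0.01135 M of M.
Step 2:
                    G           D           M
  Initial  1.1487e-04     0.03818     0.06311
  Change   5.4348e-05  1.0870e-04 -1.0870e-04
  Equil    1.6922e-04     0.03829       0.063
  solve Keq expr → x = -5.4348e-05; check Q = 1.6000e+04
Then change container volume by factor 0.8 (V_new/V_old).
Step 3:
                    G           D           M
  Initial  2.1152e-04     0.04786     0.07875
  Change  -4.1361e-05 -8.2722e-05  8.2722e-05
  Equil    1.7016e-04     0.04778     0.07883
  solve Keq expr → x = 4.1361e-05; check Q = 1.6000e+04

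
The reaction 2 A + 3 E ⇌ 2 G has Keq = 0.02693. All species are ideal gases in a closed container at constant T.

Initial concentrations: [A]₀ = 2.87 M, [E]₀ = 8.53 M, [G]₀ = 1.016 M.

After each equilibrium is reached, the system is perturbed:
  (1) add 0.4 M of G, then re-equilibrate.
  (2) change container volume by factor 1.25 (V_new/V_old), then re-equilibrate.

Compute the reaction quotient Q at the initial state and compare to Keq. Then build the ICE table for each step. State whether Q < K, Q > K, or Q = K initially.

Q₀ = 2.0192e-04 vs Keq = 0.02693 ⇒ Q<K, forward
Step 1:
                   A          E          G
  init          2.87       8.53      1.016
  Δ           -1.721     -2.581      1.721
  eq           1.149      5.949      2.737
  solve Keq expr → x = 0.8603; check Q = 0.02693
Then add 0.4 M of G.
Step 2:
                   A          E          G
  init         1.149      5.949      3.137
  Δ          0.08884     0.1333   -0.08884
  eq           1.238      6.082      3.048
  solve Keq expr → x = -0.04442; check Q = 0.02693
Then change container volume by factor 1.25 (V_new/V_old).
Step 3:
                   A          E          G
  init        0.9905      4.866      2.438
  Δ           0.1858     0.2787    -0.1858
  eq           1.176      5.144      2.252
  solve Keq expr → x = -0.0929; check Q = 0.02693

Q₀ = 2.0192e-04; Q < K (proceeds forward)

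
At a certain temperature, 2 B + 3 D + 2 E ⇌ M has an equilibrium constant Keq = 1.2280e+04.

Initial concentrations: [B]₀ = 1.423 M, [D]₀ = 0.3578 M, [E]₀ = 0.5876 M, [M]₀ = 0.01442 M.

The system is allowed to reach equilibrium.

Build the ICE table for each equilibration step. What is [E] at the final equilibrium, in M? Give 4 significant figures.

[E]_eq = 0.3734 M

Q₀ = 0.4503 vs Keq = 1.2280e+04 ⇒ Q<K, forward
Step 1:
                   B          D          E          M
  Initial      1.423     0.3578     0.5876    0.01442
  Change     -0.2142    -0.3213    -0.2142     0.1071
  Equil        1.209    0.03649     0.3734     0.1215
  solve Keq expr → x = 0.1071; check Q = 1.2280e+04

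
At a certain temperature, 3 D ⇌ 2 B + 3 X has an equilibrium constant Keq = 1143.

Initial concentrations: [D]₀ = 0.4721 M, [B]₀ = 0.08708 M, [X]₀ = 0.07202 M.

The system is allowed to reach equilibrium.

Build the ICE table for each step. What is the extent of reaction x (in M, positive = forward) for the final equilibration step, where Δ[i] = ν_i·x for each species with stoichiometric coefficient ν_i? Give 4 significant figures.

Q₀ = 2.6921e-05 vs Keq = 1143 ⇒ Q<K, forward
Step 1:
                    D           B           X
  init         0.4721     0.08708     0.07202
  Δ           -0.4459      0.2973      0.4459
  eq          0.02619      0.3844      0.5179
  solve Keq expr → x = 0.1486; check Q = 1143

x = 0.1486 M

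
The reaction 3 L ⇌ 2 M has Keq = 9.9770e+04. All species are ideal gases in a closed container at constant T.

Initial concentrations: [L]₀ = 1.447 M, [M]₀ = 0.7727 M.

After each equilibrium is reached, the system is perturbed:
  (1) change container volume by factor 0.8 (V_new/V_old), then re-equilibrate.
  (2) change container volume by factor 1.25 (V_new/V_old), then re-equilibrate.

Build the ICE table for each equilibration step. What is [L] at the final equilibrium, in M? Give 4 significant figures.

[L]_eq = 0.03091 M

Q₀ = 0.1971 vs Keq = 9.9770e+04 ⇒ Q<K, forward
Step 1:
                  L         M
  init        1.447    0.7727
  Δ          -1.416    0.9441
  eq        0.03091     1.717
  solve Keq expr → x = 0.472; check Q = 9.9770e+04
Then change container volume by factor 0.8 (V_new/V_old).
Step 2:
                  L         M
  init      0.03864     2.146
  Δ       -0.002749  0.001833
  eq        0.03589     2.148
  solve Keq expr → x = 9.1649e-04; check Q = 9.9770e+04
Then change container volume by factor 1.25 (V_new/V_old).
Step 3:
                  L         M
  init      0.02871     1.718
  Δ          0.0022 -0.001466
  eq        0.03091     1.717
  solve Keq expr → x = -7.3319e-04; check Q = 9.9770e+04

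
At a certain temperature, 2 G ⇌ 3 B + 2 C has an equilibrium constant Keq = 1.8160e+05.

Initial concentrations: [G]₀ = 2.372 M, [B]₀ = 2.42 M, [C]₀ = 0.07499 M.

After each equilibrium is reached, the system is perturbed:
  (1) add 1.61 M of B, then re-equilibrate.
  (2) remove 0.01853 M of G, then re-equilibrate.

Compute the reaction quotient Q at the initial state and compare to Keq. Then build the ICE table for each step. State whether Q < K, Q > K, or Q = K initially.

Q₀ = 0.01417 vs Keq = 1.8160e+05 ⇒ Q<K, forward
Step 1:
                    G           B           C
  Initial       2.372        2.42     0.07499
  Change       -2.293        3.44       2.293
  Equil       0.07883        5.86       2.368
  solve Keq expr → x = 1.147; check Q = 1.8160e+05
Then add 1.61 M of B.
Step 2:
                    G           B           C
  Initial     0.07883        7.47       2.368
  Change      0.03201    -0.04802    -0.03201
  Equil        0.1108       7.422       2.336
  solve Keq expr → x = -0.01601; check Q = 1.8160e+05
Then remove 0.01853 M of G.
Step 3:
                    G           B           C
  Initial     0.09231       7.422       2.336
  Change      0.01715    -0.02572    -0.01715
  Equil        0.1095       7.396       2.319
  solve Keq expr → x = -0.008573; check Q = 1.8160e+05

Q₀ = 0.01417; Q < K (proceeds forward)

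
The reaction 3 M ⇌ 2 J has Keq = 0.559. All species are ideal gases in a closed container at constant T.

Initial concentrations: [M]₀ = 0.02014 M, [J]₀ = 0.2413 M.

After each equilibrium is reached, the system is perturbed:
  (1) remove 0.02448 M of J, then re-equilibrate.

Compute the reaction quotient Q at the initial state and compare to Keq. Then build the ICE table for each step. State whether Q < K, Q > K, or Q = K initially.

Q₀ = 7127; Q > K (proceeds reverse)

Q₀ = 7127 vs Keq = 0.559 ⇒ Q>K, reverse
Step 1:
                    M           J
  Initial     0.02014      0.2413
  Change       0.2255     -0.1503
  Equil        0.2456       0.091
  solve Keq expr → x = -0.07515; check Q = 0.559
Then remove 0.02448 M of J.
Step 2:
                    M           J
  Initial      0.2456     0.06652
  Change     -0.02022     0.01348
  Equil        0.2254        0.08
  solve Keq expr → x = 0.006739; check Q = 0.559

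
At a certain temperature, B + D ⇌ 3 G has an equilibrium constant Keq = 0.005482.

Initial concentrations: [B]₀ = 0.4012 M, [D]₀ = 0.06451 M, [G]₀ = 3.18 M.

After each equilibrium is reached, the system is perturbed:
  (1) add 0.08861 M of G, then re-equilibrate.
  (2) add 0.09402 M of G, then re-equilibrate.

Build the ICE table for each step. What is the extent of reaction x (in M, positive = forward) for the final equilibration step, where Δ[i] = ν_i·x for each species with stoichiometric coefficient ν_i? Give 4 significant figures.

x = -0.03023 M

Q₀ = 1242 vs Keq = 0.005482 ⇒ Q>K, reverse
Step 1:
                  B         D         G
  Initial    0.4012   0.06451      3.18
  Change     0.9931    0.9931    -2.979
  Equil       1.394     1.058    0.2007
  solve Keq expr → x = -0.9931; check Q = 0.005482
Then add 0.08861 M of G.
Step 2:
                  B         D         G
  Initial     1.394     1.058    0.2893
  Change    0.02848   0.02848  -0.08545
  Equil       1.423     1.086    0.2039
  solve Keq expr → x = -0.02848; check Q = 0.005482
Then add 0.09402 M of G.
Step 3:
                  B         D         G
  Initial     1.423     1.086    0.2979
  Change    0.03023   0.03023   -0.0907
  Equil       1.453     1.116    0.2072
  solve Keq expr → x = -0.03023; check Q = 0.005482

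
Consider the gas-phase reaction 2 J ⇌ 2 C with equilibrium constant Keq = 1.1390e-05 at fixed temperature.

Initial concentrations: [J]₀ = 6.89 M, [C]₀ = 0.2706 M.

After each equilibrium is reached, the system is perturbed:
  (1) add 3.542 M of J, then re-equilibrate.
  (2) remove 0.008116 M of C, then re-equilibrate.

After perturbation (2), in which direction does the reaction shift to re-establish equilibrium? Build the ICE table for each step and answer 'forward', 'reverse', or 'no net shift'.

Direction: forward

Q₀ = 0.001542 vs Keq = 1.1390e-05 ⇒ Q>K, reverse
Step 1:
                    J           C
  Initial        6.89      0.2706
  Change       0.2465     -0.2465
  Equil         7.137     0.02409
  solve Keq expr → x = -0.1233; check Q = 1.1390e-05
Then add 3.542 M of J.
Step 2:
                    J           C
  Initial       10.68     0.02409
  Change     -0.01191     0.01191
  Equil         10.67       0.036
  solve Keq expr → x = 0.005957; check Q = 1.1390e-05
Then remove 0.008116 M of C.
Step 3:
                    J           C
  Initial       10.67     0.02788
  Change    -0.008089    0.008089
  Equil         10.66     0.03597
  solve Keq expr → x = 0.004044; check Q = 1.1390e-05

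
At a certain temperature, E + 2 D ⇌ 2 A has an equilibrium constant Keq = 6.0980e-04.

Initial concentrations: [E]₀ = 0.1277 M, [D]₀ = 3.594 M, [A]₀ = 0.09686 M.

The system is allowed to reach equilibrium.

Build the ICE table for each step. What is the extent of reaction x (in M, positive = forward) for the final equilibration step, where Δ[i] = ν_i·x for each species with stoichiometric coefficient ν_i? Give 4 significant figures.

x = -0.03048 M

Q₀ = 0.005688 vs Keq = 6.0980e-04 ⇒ Q>K, reverse
Step 1:
                  E         D         A
  init       0.1277     3.594   0.09686
  Δ         0.03048   0.06096  -0.06096
  eq         0.1582     3.655    0.0359
  solve Keq expr → x = -0.03048; check Q = 6.0980e-04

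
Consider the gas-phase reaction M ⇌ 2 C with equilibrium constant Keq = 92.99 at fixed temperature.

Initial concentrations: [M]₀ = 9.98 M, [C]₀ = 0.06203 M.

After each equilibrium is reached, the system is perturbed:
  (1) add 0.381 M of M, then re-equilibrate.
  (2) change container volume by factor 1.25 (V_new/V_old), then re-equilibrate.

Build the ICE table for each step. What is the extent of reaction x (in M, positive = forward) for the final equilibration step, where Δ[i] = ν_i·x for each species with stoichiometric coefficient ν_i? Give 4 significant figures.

Q₀ = 3.8554e-04 vs Keq = 92.99 ⇒ Q<K, forward
Step 1:
                  M         C
  init         9.98   0.06203
  Δ          -7.524     15.05
  eq          2.456     15.11
  solve Keq expr → x = 7.524; check Q = 92.99
Then add 0.381 M of M.
Step 2:
                  M         C
  init        2.837     15.11
  Δ         -0.2295    0.4591
  eq          2.607     15.57
  solve Keq expr → x = 0.2295; check Q = 92.99
Then change container volume by factor 1.25 (V_new/V_old).
Step 3:
                  M         C
  init        2.086     12.46
  Δ         -0.2696    0.5391
  eq          1.816        13
  solve Keq expr → x = 0.2696; check Q = 92.99

x = 0.2696 M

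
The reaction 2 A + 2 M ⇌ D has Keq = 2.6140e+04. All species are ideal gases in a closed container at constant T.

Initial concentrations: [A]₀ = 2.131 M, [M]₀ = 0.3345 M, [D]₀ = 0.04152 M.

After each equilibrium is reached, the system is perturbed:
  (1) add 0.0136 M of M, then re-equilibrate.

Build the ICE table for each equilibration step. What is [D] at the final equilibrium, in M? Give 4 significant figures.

Q₀ = 0.08171 vs Keq = 2.6140e+04 ⇒ Q<K, forward
Step 1:
                   A          M          D
  init         2.131     0.3345    0.04152
  Δ          -0.3329    -0.3329     0.1665
  eq           1.798   0.001569      0.208
  solve Keq expr → x = 0.1665; check Q = 2.6140e+04
Then add 0.0136 M of M.
Step 2:
                   A          M          D
  init         1.798    0.01517      0.208
  Δ         -0.01356   -0.01356   0.006781
  eq           1.785   0.001606     0.2148
  solve Keq expr → x = 0.006781; check Q = 2.6140e+04

[D]_eq = 0.2148 M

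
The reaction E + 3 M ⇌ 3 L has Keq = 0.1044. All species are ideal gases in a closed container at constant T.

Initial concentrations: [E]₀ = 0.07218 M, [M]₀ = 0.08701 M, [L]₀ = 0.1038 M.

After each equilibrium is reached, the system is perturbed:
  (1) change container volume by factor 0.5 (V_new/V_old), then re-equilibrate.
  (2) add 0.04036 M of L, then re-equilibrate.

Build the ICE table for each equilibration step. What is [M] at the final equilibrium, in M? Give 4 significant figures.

[M]_eq = 0.3313 M

Q₀ = 23.52 vs Keq = 0.1044 ⇒ Q>K, reverse
Step 1:
                   E          M          L
  I          0.07218    0.08701     0.1038
  C          0.02333       0.07      -0.07
  E          0.09551      0.157     0.0338
  solve Keq expr → x = -0.02333; check Q = 0.1044
Then change container volume by factor 0.5 (V_new/V_old).
Step 2:
                   E          M          L
  I            0.191      0.314    0.06759
  C         -0.00444   -0.01332    0.01332
  E           0.1866     0.3007    0.08091
  solve Keq expr → x = 0.00444; check Q = 0.1044
Then add 0.04036 M of L.
Step 3:
                   E          M          L
  I           0.1866     0.3007     0.1213
  C          0.01018    0.03055   -0.03055
  E           0.1968     0.3313    0.09072
  solve Keq expr → x = -0.01018; check Q = 0.1044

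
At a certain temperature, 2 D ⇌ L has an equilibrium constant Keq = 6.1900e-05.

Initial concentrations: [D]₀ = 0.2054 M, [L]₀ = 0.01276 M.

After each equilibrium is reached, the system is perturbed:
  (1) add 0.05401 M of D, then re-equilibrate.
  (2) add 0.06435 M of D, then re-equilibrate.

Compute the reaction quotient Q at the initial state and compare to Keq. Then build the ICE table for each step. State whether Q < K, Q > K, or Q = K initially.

Q₀ = 0.3024 vs Keq = 6.1900e-05 ⇒ Q>K, reverse
Step 1:
                    D           L
  init         0.2054     0.01276
  Δ           0.02551    -0.01276
  eq           0.2309  3.3006e-06
  solve Keq expr → x = -0.01276; check Q = 6.1900e-05
Then add 0.05401 M of D.
Step 2:
                    D           L
  init         0.2849  3.3006e-06
  Δ       -3.4489e-06  1.7244e-06
  eq           0.2849  5.0250e-06
  solve Keq expr → x = 1.7244e-06; check Q = 6.1900e-05
Then add 0.06435 M of D.
Step 3:
                    D           L
  init         0.3493  5.0250e-06
  Δ       -5.0519e-06  2.5259e-06
  eq           0.3493  7.5509e-06
  solve Keq expr → x = 2.5259e-06; check Q = 6.1900e-05

Q₀ = 0.3024; Q > K (proceeds reverse)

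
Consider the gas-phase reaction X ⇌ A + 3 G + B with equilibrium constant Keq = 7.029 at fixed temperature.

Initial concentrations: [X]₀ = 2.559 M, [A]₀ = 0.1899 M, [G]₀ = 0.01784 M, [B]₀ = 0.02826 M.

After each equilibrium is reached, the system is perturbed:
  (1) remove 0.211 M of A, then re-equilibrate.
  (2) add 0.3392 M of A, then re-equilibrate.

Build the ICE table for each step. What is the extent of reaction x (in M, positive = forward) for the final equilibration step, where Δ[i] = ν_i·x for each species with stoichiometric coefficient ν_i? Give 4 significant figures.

x = -0.05488 M

Q₀ = 1.1907e-08 vs Keq = 7.029 ⇒ Q<K, forward
Step 1:
                   X          A          G          B
  Initial      2.559     0.1899    0.01784    0.02826
  Change       -0.81       0.81       2.43       0.81
  Equil        1.749     0.9999      2.448     0.8383
  solve Keq expr → x = 0.81; check Q = 7.029
Then remove 0.211 M of A.
Step 2:
                   X          A          G          B
  Initial      1.749     0.7889      2.448     0.8383
  Change      -0.036      0.036      0.108      0.036
  Equil        1.713     0.8249      2.556     0.8743
  solve Keq expr → x = 0.036; check Q = 7.029
Then add 0.3392 M of A.
Step 3:
                   X          A          G          B
  Initial      1.713      1.164      2.556     0.8743
  Change     0.05488   -0.05488    -0.1647   -0.05488
  Equil        1.768      1.109      2.391     0.8194
  solve Keq expr → x = -0.05488; check Q = 7.029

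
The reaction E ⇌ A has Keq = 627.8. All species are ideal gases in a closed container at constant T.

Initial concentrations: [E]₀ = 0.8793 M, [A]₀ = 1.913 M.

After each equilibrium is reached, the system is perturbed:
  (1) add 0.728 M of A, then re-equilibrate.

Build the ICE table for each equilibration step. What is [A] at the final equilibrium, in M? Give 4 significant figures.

Q₀ = 2.176 vs Keq = 627.8 ⇒ Q<K, forward
Step 1:
                  E         A
  Initial    0.8793     1.913
  Change    -0.8749    0.8749
  Equil    0.004441     2.788
  solve Keq expr → x = 0.8749; check Q = 627.8
Then add 0.728 M of A.
Step 2:
                  E         A
  Initial  0.004441     3.516
  Change   0.001158 -0.001158
  Equil    0.005598     3.515
  solve Keq expr → x = -0.001158; check Q = 627.8

[A]_eq = 3.515 M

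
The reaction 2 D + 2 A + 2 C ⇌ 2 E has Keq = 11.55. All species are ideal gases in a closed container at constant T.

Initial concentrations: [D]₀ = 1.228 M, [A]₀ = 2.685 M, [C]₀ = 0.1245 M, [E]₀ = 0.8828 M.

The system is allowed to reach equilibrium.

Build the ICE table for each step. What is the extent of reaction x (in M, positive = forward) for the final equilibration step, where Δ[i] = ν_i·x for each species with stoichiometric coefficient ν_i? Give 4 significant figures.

x = 0.0192 M

Q₀ = 4.625 vs Keq = 11.55 ⇒ Q<K, forward
Step 1:
                   D          A          C          E
  init         1.228      2.685     0.1245     0.8828
  Δ          -0.0384    -0.0384    -0.0384     0.0384
  eq            1.19      2.647     0.0861     0.9212
  solve Keq expr → x = 0.0192; check Q = 11.55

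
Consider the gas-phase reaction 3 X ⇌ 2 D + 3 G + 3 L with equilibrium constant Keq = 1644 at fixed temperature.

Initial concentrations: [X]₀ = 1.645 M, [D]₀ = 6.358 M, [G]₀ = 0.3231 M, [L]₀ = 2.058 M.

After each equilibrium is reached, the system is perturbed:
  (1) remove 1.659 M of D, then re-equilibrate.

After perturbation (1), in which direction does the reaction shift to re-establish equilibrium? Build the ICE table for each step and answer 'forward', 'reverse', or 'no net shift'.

Direction: forward

Q₀ = 2.67 vs Keq = 1644 ⇒ Q<K, forward
Step 1:
                    X           D           G           L
  I             1.645       6.358      0.3231       2.058
  C           -0.7381      0.4921      0.7381      0.7381
  E            0.9069        6.85       1.061       2.796
  solve Keq expr → x = 0.246; check Q = 1644
Then remove 1.659 M of D.
Step 2:
                    X           D           G           L
  I            0.9069       5.191       1.061       2.796
  C          -0.07397     0.04931     0.07397     0.07397
  E            0.8329        5.24       1.135        2.87
  solve Keq expr → x = 0.02466; check Q = 1644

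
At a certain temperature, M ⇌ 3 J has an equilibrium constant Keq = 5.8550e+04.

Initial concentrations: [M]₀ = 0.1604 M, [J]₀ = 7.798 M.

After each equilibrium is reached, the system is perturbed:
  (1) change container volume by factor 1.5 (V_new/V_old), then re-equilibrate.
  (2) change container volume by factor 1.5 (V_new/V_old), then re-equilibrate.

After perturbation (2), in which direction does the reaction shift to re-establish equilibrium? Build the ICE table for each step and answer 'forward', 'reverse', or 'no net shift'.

Direction: forward

Q₀ = 2956 vs Keq = 5.8550e+04 ⇒ Q<K, forward
Step 1:
                  M         J
  Initial    0.1604     7.798
  Change    -0.1508    0.4524
  Equil    0.009592      8.25
  solve Keq expr → x = 0.1508; check Q = 5.8550e+04
Then change container volume by factor 1.5 (V_new/V_old).
Step 2:
                  M         J
  Initial  0.006395       5.5
  Change  -0.003536   0.01061
  Equil    0.002859     5.511
  solve Keq expr → x = 0.003536; check Q = 5.8550e+04
Then change container volume by factor 1.5 (V_new/V_old).
Step 3:
                  M         J
  Initial  0.001906     3.674
  Change  -0.001057   0.00317
  Equil   8.4916e-04     3.677
  solve Keq expr → x = 0.001057; check Q = 5.8550e+04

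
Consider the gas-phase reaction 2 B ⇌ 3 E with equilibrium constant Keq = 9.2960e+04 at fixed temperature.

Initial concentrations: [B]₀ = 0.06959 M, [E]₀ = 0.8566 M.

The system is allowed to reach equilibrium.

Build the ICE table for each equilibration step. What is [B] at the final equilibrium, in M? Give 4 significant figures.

[B]_eq = 0.003068 M

Q₀ = 129.8 vs Keq = 9.2960e+04 ⇒ Q<K, forward
Step 1:
                    B           E
  I           0.06959      0.8566
  C          -0.06652     0.09978
  E          0.003068      0.9564
  solve Keq expr → x = 0.03326; check Q = 9.2960e+04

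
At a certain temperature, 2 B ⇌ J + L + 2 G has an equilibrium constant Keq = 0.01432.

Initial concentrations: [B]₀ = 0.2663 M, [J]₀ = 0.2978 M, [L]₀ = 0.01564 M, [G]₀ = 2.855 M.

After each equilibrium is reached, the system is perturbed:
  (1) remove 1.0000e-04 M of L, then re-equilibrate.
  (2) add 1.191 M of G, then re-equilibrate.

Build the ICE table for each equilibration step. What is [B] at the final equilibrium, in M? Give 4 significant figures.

[B]_eq = 0.2968 M

Q₀ = 0.5353 vs Keq = 0.01432 ⇒ Q>K, reverse
Step 1:
                  B         J         L         G
  I          0.2663    0.2978   0.01564     2.855
  C         0.03016  -0.01508  -0.01508  -0.03016
  E          0.2965    0.2827 5.5789e-04     2.825
  solve Keq expr → x = -0.01508; check Q = 0.01432
Then remove 1.0000e-04 M of L.
Step 2:
                  B         J         L         G
  I          0.2965    0.2827 4.5789e-04     2.825
  C       -1.9796e-04 9.8982e-05 9.8982e-05 1.9796e-04
  E          0.2963    0.2828 5.5687e-04     2.825
  solve Keq expr → x = 9.8982e-05; check Q = 0.01432
Then add 1.191 M of G.
Step 3:
                  B         J         L         G
  I          0.2963    0.2828 5.5687e-04     4.016
  C       5.5985e-04 -2.7992e-04 -2.7992e-04 -5.5985e-04
  E          0.2968    0.2825 2.7695e-04     4.015
  solve Keq expr → x = -2.7992e-04; check Q = 0.01432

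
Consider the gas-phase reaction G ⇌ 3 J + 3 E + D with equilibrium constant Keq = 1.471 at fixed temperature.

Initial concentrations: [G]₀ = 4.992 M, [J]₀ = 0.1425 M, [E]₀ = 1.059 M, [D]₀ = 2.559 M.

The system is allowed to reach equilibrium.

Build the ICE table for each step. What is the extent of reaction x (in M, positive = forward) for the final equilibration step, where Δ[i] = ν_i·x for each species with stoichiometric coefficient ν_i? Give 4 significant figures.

x = 0.2177 M

Q₀ = 0.001762 vs Keq = 1.471 ⇒ Q<K, forward
Step 1:
                    G           J           E           D
  init          4.992      0.1425       1.059       2.559
  Δ           -0.2177      0.6532      0.6532      0.2177
  eq            4.774      0.7957       1.712       2.777
  solve Keq expr → x = 0.2177; check Q = 1.471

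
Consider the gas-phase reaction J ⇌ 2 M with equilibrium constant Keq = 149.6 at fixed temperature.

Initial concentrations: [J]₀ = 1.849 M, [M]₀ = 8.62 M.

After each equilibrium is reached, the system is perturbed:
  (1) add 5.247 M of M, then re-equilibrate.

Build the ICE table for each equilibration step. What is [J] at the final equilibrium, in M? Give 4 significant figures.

[J]_eq = 1.441 M

Q₀ = 40.19 vs Keq = 149.6 ⇒ Q<K, forward
Step 1:
                  J         M
  Initial     1.849      8.62
  Change     -1.074     2.148
  Equil      0.7751     10.77
  solve Keq expr → x = 1.074; check Q = 149.6
Then add 5.247 M of M.
Step 2:
                  J         M
  Initial    0.7751     16.01
  Change      0.666    -1.332
  Equil       1.441     14.68
  solve Keq expr → x = -0.666; check Q = 149.6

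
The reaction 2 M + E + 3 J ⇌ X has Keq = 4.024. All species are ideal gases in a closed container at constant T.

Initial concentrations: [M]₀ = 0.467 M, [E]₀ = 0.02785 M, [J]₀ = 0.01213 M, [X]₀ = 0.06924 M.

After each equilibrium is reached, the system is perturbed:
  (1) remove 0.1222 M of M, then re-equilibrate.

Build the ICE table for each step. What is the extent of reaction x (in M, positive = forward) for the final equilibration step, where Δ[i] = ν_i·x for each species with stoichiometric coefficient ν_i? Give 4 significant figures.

x = -4.8462e-04 M

Q₀ = 6.3873e+06 vs Keq = 4.024 ⇒ Q>K, reverse
Step 1:
                    M           E           J           X
  Initial       0.467     0.02785     0.01213     0.06924
  Change       0.1357     0.06784      0.2035    -0.06784
  Equil        0.6027     0.09569      0.2156    0.001402
  solve Keq expr → x = -0.06784; check Q = 4.024
Then remove 0.1222 M of M.
Step 2:
                    M           E           J           X
  Initial      0.4805     0.09569      0.2156    0.001402
  Change   9.6924e-04  4.8462e-04    0.001454 -4.8462e-04
  Equil        0.4814     0.09617      0.2171  9.1782e-04
  solve Keq expr → x = -4.8462e-04; check Q = 4.024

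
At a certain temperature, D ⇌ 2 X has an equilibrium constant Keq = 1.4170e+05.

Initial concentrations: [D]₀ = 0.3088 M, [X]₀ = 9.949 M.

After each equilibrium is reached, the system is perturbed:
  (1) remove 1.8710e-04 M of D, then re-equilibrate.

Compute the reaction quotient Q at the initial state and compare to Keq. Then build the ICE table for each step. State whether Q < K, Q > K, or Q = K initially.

Q₀ = 320.5; Q < K (proceeds forward)

Q₀ = 320.5 vs Keq = 1.4170e+05 ⇒ Q<K, forward
Step 1:
                    D           X
  I            0.3088       9.949
  C            -0.308       0.616
  E        7.8772e-04       10.57
  solve Keq expr → x = 0.308; check Q = 1.4170e+05
Then remove 1.8710e-04 M of D.
Step 2:
                    D           X
  I        6.0062e-04       10.57
  C        1.8704e-04 -3.7409e-04
  E        7.8766e-04       10.56
  solve Keq expr → x = -1.8704e-04; check Q = 1.4170e+05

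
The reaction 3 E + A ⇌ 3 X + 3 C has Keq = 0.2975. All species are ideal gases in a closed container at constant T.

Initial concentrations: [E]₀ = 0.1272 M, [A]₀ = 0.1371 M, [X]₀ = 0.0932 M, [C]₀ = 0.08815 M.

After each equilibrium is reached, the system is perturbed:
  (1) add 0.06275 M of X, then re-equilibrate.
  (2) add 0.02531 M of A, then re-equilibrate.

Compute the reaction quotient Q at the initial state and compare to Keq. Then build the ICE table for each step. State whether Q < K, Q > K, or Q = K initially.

Q₀ = 0.001965; Q < K (proceeds forward)

Q₀ = 0.001965 vs Keq = 0.2975 ⇒ Q<K, forward
Step 1:
                    E           A           X           C
  Initial      0.1272      0.1371      0.0932     0.08815
  Change     -0.05884    -0.01961     0.05884     0.05884
  Equil       0.06836      0.1175       0.152       0.147
  solve Keq expr → x = 0.01961; check Q = 0.2975
Then add 0.06275 M of X.
Step 2:
                    E           A           X           C
  Initial     0.06836      0.1175      0.2148       0.147
  Change      0.01317    0.004389    -0.01317    -0.01317
  Equil       0.08152      0.1219      0.2016      0.1338
  solve Keq expr → x = -0.004389; check Q = 0.2975
Then add 0.02531 M of A.
Step 3:
                    E           A           X           C
  Initial     0.08152      0.1472      0.2016      0.1338
  Change    -0.002462 -8.2070e-04    0.002462    0.002462
  Equil       0.07906      0.1464      0.2041      0.1363
  solve Keq expr → x = 8.2070e-04; check Q = 0.2975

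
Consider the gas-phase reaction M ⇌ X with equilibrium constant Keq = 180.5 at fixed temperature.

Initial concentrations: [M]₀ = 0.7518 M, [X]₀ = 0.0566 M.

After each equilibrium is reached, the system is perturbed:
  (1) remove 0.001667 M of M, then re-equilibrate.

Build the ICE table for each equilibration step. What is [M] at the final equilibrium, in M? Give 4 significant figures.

[M]_eq = 0.004445 M

Q₀ = 0.07529 vs Keq = 180.5 ⇒ Q<K, forward
Step 1:
                  M         X
  I          0.7518    0.0566
  C         -0.7473    0.7473
  E        0.004454    0.8039
  solve Keq expr → x = 0.7473; check Q = 180.5
Then remove 0.001667 M of M.
Step 2:
                  M         X
  I        0.002787    0.8039
  C        0.001658 -0.001658
  E        0.004445    0.8023
  solve Keq expr → x = -0.001658; check Q = 180.5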